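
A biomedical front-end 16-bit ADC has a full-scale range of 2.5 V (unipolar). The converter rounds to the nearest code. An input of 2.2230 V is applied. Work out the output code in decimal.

code 58275

Full-scale span = 2.5 V; LSB = 2.5/2^16 = 38.15 µV.
Input sits at 58274.611 steps above V_low.
So the output code is 58275.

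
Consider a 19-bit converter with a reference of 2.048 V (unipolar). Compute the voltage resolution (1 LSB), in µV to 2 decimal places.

Full-scale span = 2.048 V.
LSB = 2.048 / 2^19 = 2.048 / 524288 = 3.90625e-06 V = 3.91 µV.

3.91 µV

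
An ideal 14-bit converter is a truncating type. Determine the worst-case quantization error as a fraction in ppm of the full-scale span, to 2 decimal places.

Truncating → worst-case error = 1 LSB = V_FS/2^14, so 1e+06/16384 = 61.0352 ppm of full scale.

61.04 ppm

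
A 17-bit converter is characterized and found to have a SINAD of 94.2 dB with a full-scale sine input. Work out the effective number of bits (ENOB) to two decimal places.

15.36 bits

ENOB = (SINAD − 1.76) / 6.02 = (94.2 − 1.76)/6.02 = 15.355.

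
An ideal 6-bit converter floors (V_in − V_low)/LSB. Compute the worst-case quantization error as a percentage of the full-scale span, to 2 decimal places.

Truncating → worst-case error = 1 LSB = V_FS/2^6, so 100/64 = 1.5625 % of full scale.

1.56 %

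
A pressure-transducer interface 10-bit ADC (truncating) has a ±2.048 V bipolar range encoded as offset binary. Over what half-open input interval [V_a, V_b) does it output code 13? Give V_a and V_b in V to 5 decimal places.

LSB = 4.096/2^10 = 4.000 mV.
V_a = V_low + 13·LSB = -1.996 V; V_b = V_low + 14·LSB = -1.992 V.

[-1.99600 V, -1.99200 V)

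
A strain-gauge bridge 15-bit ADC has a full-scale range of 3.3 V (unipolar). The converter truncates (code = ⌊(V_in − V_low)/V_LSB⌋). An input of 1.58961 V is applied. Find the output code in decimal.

Full-scale span = 3.3 V; LSB = 3.3/2^15 = 100.71 µV.
Input sits at 15784.346 steps above V_low.
So the output code is 15784.

code 15784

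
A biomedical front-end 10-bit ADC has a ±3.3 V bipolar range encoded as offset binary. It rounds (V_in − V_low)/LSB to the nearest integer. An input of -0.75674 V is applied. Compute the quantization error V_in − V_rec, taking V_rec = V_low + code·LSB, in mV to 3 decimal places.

-2.638 mV

One LSB is 6.6 V / 1024 = 6.445 mV.
Scaled input = 394.5906 LSBs, so code = 395.
V_rec = (−3.3) + 395·0.00644531 = -0.75410156 V.
Error = -0.75674 − (−0.75410156) = -0.00263844 V = -2.638 mV.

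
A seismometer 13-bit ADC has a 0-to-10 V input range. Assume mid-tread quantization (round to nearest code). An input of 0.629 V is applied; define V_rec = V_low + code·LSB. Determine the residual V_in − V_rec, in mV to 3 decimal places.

0.338 mV

Step size: 10 V ÷ 2^13 = 1.221 mV.
(0.629 − 0)/0.0012207 = 515.2768; round gives code 515.
Reconstructed: 0.62866211 V.
V_in − V_rec = 0.000337891 V = 0.338 mV.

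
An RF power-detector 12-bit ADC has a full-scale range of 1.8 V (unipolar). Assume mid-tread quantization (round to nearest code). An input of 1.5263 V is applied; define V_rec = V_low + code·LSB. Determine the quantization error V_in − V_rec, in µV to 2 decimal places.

79.30 µV

Step size: 1.8 V ÷ 2^12 = 439.45 µV.
(V_in − V_low)/LSB = (1.5263 − 0)/0.000439453 = 3473.1804 → code 3473 (round).
V_rec = 0 + 3473·0.000439453 = 1.5262207 V.
V_in − V_rec = 7.92969e-05 V = 79.30 µV.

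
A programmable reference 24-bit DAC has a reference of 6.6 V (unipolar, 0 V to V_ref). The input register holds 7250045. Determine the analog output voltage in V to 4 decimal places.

2.8521 V

LSB = 6.6 V / 2^24 = 0.39 µV.
V_out = 0 + 7250045 × 3.93391e-07 V = 2.8521 V.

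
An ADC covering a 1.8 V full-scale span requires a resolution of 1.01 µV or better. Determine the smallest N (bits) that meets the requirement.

Number of steps required ≥ 1.8 V / 1.01 µV = 1782178.22.
Need 2^N ≥ 1782178.22; 2^20 = 1048576, 2^21 = 2097152.
Minimum N = 21.

21 bits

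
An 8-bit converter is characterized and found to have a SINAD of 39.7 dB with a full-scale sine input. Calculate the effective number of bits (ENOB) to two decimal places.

ENOB = (SINAD − 1.76) / 6.02 = (39.7 − 1.76)/6.02 = 6.302.

6.30 bits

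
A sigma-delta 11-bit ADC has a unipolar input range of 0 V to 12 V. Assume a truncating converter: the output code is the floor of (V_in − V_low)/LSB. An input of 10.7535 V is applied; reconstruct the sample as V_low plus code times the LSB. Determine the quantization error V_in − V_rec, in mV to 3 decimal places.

One LSB is 12 V / 2048 = 5.859 mV.
Scaled input = 1835.2640 LSBs, so code = 1835.
V_rec = 0 + 1835·0.00585938 = 10.751953 V.
Difference: 0.00154688 V → 1.547 mV.

1.547 mV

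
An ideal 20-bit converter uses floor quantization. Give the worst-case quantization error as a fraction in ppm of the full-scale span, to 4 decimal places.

Truncating → worst-case error = 1 LSB = V_FS/2^20, so 1e+06/1048576 = 0.953674 ppm of full scale.

0.9537 ppm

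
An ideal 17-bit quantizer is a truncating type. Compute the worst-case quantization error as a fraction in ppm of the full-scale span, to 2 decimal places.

7.63 ppm

Truncating → worst-case error = 1 LSB = V_FS/2^17, so 1e+06/131072 = 7.62939 ppm of full scale.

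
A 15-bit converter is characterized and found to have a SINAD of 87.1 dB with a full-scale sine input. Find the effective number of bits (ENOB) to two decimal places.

ENOB = (SINAD − 1.76) / 6.02 = (87.1 − 1.76)/6.02 = 14.176.

14.18 bits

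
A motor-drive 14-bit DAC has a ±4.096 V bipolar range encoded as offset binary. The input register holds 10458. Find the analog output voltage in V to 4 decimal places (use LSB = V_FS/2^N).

LSB = 8.192 V / 2^14 = 0.500 mV.
V_out = (−4.096) + 10458 × 0.0005 V = 1.133 V.

1.1330 V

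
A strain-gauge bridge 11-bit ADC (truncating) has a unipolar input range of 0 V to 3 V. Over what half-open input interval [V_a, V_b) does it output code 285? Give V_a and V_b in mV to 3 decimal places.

[417.480 mV, 418.945 mV)

LSB = 3/2^11 = 1.465 mV.
V_a = V_low + 285·LSB = 0.41748 V; V_b = V_low + 286·LSB = 0.418945 V.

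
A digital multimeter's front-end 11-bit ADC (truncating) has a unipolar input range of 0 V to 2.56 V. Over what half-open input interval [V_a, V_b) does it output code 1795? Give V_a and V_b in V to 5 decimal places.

[2.24375 V, 2.24500 V)

LSB = 2.56/2^11 = 1.250 mV.
V_a = V_low + 1795·LSB = 2.24375 V; V_b = V_low + 1796·LSB = 2.245 V.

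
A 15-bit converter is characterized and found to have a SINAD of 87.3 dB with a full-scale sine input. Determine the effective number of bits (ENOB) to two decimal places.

ENOB = (SINAD − 1.76) / 6.02 = (87.3 − 1.76)/6.02 = 14.209.

14.21 bits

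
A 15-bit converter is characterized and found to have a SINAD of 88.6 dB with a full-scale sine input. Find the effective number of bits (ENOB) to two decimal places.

ENOB = (SINAD − 1.76) / 6.02 = (88.6 − 1.76)/6.02 = 14.425.

14.43 bits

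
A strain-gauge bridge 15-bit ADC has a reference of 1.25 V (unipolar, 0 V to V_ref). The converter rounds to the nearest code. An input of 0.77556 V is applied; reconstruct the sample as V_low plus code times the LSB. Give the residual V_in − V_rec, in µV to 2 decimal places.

-6.10 µV

LSB = 1.25/2^15 = 38.15 µV.
Scaled input = 20330.8401 LSBs, so code = 20331.
Code 20331 maps back to 0 + 20331×3.8147e-05 V = 0.7755661 V.
Error = 0.77556 − 0.7755661 = -6.10107e-06 V = -6.10 µV.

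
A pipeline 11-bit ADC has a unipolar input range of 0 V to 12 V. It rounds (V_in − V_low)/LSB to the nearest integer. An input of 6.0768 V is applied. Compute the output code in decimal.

code 1037

Full-scale span = 12 V; LSB = 12/2^11 = 5.859 mV.
(V_in − V_low)/LSB = (6.0768 − 0) / 0.00585938 = 1037.107.
So the output code is 1037.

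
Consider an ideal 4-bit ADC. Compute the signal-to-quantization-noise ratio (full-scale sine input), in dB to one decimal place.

25.8 dB

SNR ≈ 6.02·N + 1.76 dB = 6.02·4 + 1.76 = 25.84 dB.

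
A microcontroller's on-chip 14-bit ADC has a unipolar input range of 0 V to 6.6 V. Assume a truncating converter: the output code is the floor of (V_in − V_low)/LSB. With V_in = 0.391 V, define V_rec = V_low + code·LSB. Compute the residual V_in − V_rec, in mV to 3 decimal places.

0.253 mV

LSB = 6.6/2^14 = 402.83 µV.
(V_in − V_low)/LSB = (0.391 − 0)/0.000402832 = 970.6279 → code 970 (floor).
Reconstructed: 0.39074707 V.
Error = 0.391 − 0.39074707 = 0.00025293 V = 0.253 mV.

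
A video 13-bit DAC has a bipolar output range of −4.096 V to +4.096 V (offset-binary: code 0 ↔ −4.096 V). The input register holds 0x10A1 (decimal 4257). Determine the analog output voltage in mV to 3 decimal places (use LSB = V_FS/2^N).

LSB = 8.192 V / 2^13 = 1.000 mV.
Code 0x10A1 = 4257 decimal.
V_out = (−4.096) + 4257 × 0.001 V = 0.161 V.
= 161.000 mV.

161.000 mV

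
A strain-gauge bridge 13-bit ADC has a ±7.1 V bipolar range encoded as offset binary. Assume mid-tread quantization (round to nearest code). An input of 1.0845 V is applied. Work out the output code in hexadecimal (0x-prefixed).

LSB = 14.2 V / 8192 = 1.733 mV.
(V_in − V_low)/LSB = (1.0845 − (−7.1)) / 0.0017334 = 4721.650.
round(4721.650) = 4722.
In hexadecimal (0x-prefixed): 0x1272.

code 0x1272 (decimal 4722)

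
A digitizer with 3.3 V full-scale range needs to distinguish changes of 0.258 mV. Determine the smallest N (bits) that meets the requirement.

Number of steps required ≥ 3.3 V / 0.258 mV = 12790.70.
Need 2^N ≥ 12790.70; 2^13 = 8192, 2^14 = 16384.
Minimum N = 14.

14 bits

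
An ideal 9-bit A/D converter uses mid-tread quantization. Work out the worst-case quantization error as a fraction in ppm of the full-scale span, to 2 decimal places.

976.56 ppm

Rounding → worst-case error = ½ LSB = V_FS/2^10, so 1e+06/1024 = 976.562 ppm of full scale.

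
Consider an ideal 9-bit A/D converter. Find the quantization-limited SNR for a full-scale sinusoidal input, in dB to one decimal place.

SNR ≈ 6.02·N + 1.76 dB = 6.02·9 + 1.76 = 55.94 dB.

55.9 dB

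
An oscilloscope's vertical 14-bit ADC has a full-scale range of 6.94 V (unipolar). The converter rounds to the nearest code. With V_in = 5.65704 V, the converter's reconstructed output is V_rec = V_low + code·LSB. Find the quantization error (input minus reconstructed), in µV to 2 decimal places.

One LSB is 6.94 V / 16384 = 423.58 µV.
(5.65704 − 0)/0.000423584 = 13355.1792; round gives code 13355.
Reconstructed: 5.6569641 V.
Error = 5.65704 − 5.6569641 = 7.58887e-05 V = 75.89 µV.

75.89 µV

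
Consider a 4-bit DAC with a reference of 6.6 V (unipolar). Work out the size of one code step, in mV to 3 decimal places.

412.500 mV

Full-scale span = 6.6 V.
LSB = 6.6 / 2^4 = 6.6 / 16 = 0.4125 V = 412.500 mV.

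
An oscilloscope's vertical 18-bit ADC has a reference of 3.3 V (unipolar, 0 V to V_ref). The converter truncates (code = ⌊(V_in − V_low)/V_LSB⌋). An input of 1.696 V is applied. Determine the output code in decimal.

With 262144 levels over 3.3 V, one step is 12.59 µV.
(V_in − V_low)/LSB = (1.696 − 0) / 1.25885e-05 = 134726.128.
⌊·⌋(134726.128) = 134726.

code 134726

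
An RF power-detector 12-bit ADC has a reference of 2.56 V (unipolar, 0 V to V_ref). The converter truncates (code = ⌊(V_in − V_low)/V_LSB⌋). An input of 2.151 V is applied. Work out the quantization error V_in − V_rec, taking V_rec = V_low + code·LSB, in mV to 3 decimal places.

0.375 mV

LSB = 2.56/2^12 = 0.625 mV.
(V_in − V_low)/LSB = (2.151 − 0)/0.000625 = 3441.6000 → code 3441 (floor).
Code 3441 maps back to 0 + 3441×0.000625 V = 2.150625 V.
V_in − V_rec = 0.000375 V = 0.375 mV.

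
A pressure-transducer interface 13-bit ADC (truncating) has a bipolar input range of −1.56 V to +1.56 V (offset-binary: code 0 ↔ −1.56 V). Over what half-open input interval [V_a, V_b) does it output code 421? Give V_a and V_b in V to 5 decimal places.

[-1.39966 V, -1.39928 V)

LSB = 3.12/2^13 = 380.86 µV.
V_a = V_low + 421·LSB = -1.39966 V; V_b = V_low + 422·LSB = -1.39928 V.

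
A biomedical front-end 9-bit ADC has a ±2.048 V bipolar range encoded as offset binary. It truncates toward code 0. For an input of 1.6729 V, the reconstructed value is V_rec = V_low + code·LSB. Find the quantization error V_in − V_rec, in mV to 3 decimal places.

One LSB is 4.096 V / 512 = 8.000 mV.
(1.6729 − (−2.048))/0.008 = 465.1125; ⌊·⌋ gives code 465.
V_rec = (−2.048) + 465·0.008 = 1.672 V.
Error = 1.6729 − 1.672 = 0.0009 V = 0.900 mV.

0.900 mV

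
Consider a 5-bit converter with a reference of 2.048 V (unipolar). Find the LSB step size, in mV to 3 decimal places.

64.000 mV

Full-scale span = 2.048 V.
LSB = 2.048 / 2^5 = 2.048 / 32 = 0.064 V = 64.000 mV.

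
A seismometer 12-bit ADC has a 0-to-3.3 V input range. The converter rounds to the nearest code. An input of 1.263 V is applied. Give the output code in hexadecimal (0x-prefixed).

Full-scale span = 3.3 V; LSB = 3.3/2^12 = 0.806 mV.
(1.263 − 0) / 0.000805664 = 1567.651 LSBs.
round(1567.651) = 1568.
In hexadecimal (0x-prefixed): 0x620.

code 0x620 (decimal 1568)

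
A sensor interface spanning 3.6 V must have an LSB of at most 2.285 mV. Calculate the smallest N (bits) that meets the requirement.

11 bits

Number of steps required ≥ 3.6 V / 2.285 mV = 1575.49.
Need 2^N ≥ 1575.49; 2^10 = 1024, 2^11 = 2048.
Minimum N = 11.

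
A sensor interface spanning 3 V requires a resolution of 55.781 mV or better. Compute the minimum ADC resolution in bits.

Number of steps required ≥ 3 V / 55.781 mV = 53.78.
Need 2^N ≥ 53.78; 2^5 = 32, 2^6 = 64.
Minimum N = 6.

6 bits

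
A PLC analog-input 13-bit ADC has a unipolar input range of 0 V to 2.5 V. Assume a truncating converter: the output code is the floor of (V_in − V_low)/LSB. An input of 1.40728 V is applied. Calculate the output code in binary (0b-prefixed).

LSB = 2.5 V / 8192 = 305.18 µV.
(1.40728 − 0) / 0.000305176 = 4611.375 LSBs.
⌊·⌋(4611.375) = 4611.
In binary (0b-prefixed): 0b1001000000011.

code 0b1001000000011 (decimal 4611)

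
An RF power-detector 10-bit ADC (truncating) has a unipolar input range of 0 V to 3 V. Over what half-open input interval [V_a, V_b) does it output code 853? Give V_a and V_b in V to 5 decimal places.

LSB = 3/2^10 = 2.930 mV.
V_a = V_low + 853·LSB = 2.49902 V; V_b = V_low + 854·LSB = 2.50195 V.

[2.49902 V, 2.50195 V)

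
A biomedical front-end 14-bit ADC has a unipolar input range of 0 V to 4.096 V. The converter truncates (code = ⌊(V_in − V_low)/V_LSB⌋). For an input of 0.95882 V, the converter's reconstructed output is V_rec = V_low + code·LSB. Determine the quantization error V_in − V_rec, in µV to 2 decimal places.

70.00 µV

Step size: 4.096 V ÷ 2^14 = 250.00 µV.
(0.95882 − 0)/0.00025 = 3835.2800; ⌊·⌋ gives code 3835.
Reconstructed: 0.95875 V.
Error = 0.95882 − 0.95875 = 7e-05 V = 70.00 µV.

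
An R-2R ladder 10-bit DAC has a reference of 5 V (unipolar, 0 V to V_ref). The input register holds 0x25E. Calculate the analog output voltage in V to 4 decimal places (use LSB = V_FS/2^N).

2.9590 V

LSB = 5 V / 2^10 = 4.883 mV.
Code 0x25E = 606 decimal.
V_out = 0 + 606 × 0.00488281 V = 2.95898 V.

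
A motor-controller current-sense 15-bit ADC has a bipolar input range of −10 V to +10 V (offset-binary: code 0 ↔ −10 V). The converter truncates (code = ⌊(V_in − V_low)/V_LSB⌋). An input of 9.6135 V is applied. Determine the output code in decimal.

code 32134

Full-scale span = 20 V; LSB = 20/2^15 = 0.610 mV.
(V_in − V_low)/LSB = (9.6135 − (−10)) / 0.000610352 = 32134.758.
So the output code is 32134.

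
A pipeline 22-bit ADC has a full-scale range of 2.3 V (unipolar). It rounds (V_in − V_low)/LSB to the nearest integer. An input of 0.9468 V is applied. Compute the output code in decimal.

code 1726594

LSB = 2.3 V / 4194304 = 0.55 µV.
(0.9468 − 0) / 5.48363e-07 = 1726594.360 LSBs.
round(1726594.360) = 1726594.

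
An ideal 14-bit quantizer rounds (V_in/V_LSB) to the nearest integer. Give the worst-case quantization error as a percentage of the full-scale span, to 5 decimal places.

0.00305 %

Rounding → worst-case error = ½ LSB = V_FS/2^15, so 100/32768 = 0.00305176 % of full scale.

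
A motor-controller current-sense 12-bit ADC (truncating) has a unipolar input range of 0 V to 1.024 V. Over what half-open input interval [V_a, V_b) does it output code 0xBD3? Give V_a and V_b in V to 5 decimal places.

[0.75675 V, 0.75700 V)

LSB = 1.024/2^12 = 250.00 µV.
Code 0xBD3 = 3027 decimal.
V_a = V_low + 3027·LSB = 0.75675 V; V_b = V_low + 3028·LSB = 0.757 V.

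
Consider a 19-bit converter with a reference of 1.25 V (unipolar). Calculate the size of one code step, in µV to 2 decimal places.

Full-scale span = 1.25 V.
LSB = 1.25 / 2^19 = 1.25 / 524288 = 2.38419e-06 V = 2.38 µV.

2.38 µV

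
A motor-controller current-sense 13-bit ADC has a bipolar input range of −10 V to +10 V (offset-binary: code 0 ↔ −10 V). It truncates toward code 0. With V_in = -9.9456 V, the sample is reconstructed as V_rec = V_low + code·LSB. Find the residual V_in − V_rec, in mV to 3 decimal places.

0.689 mV

Step size: 20 V ÷ 2^13 = 2.441 mV.
(V_in − V_low)/LSB = (-9.9456 − (−10))/0.00244141 = 22.2822 → code 22 (floor).
Reconstructed: -9.9462891 V.
Error = -9.9456 − (−9.9462891) = 0.000689063 V = 0.689 mV.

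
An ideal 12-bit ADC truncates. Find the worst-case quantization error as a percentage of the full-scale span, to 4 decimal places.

0.0244 %

Truncating → worst-case error = 1 LSB = V_FS/2^12, so 100/4096 = 0.0244141 % of full scale.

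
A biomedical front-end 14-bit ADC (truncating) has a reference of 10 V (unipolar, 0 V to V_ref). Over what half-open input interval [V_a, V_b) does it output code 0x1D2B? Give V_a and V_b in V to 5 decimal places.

[4.55750 V, 4.55811 V)

LSB = 10/2^14 = 0.610 mV.
Code 0x1D2B = 7467 decimal.
V_a = V_low + 7467·LSB = 4.5575 V; V_b = V_low + 7468·LSB = 4.55811 V.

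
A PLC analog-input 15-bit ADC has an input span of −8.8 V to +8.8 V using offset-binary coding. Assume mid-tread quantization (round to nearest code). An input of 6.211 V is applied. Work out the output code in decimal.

Full-scale span = 17.6 V; LSB = 17.6/2^15 = 0.537 mV.
(6.211 − (−8.8)) / 0.000537109 = 27947.753 LSBs.
Round → code 27948.

code 27948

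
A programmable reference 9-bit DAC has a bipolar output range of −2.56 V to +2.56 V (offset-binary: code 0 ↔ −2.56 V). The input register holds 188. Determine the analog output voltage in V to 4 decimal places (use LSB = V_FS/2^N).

-0.6800 V

LSB = 5.12 V / 2^9 = 10.000 mV.
V_out = (−2.56) + 188 × 0.01 V = -0.68 V.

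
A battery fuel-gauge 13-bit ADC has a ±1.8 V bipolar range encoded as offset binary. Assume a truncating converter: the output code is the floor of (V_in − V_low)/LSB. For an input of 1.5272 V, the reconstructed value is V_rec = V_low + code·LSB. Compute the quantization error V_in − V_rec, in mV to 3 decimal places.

0.100 mV

One LSB is 3.6 V / 8192 = 439.45 µV.
Scaled input = 7571.2284 LSBs, so code = 7571.
Reconstructed: 1.5270996 V.
Error = 1.5272 − 1.5270996 = 0.000100391 V = 0.100 mV.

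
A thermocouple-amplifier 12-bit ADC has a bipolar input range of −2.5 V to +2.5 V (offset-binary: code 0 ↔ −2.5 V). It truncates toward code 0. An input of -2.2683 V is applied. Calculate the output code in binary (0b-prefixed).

LSB = 5 V / 4096 = 1.221 mV.
(-2.2683 − (−2.5)) / 0.0012207 = 189.809 LSBs.
So the output code is 189.
In binary (0b-prefixed): 0b10111101.

code 0b10111101 (decimal 189)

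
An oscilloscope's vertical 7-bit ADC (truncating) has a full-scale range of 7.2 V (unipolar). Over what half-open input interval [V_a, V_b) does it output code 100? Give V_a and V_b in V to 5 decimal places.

[5.62500 V, 5.68125 V)

LSB = 7.2/2^7 = 56.250 mV.
V_a = V_low + 100·LSB = 5.625 V; V_b = V_low + 101·LSB = 5.68125 V.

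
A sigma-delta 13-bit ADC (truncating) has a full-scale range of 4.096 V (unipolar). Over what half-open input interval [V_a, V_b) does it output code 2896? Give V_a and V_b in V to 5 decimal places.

[1.44800 V, 1.44850 V)

LSB = 4.096/2^13 = 0.500 mV.
V_a = V_low + 2896·LSB = 1.448 V; V_b = V_low + 2897·LSB = 1.4485 V.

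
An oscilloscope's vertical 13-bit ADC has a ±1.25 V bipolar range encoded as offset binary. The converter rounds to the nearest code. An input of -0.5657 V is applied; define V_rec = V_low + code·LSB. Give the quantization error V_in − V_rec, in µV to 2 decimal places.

95.90 µV

One LSB is 2.5 V / 8192 = 305.18 µV.
(V_in − V_low)/LSB = (-0.5657 − (−1.25))/0.000305176 = 2242.3142 → code 2242 (round).
V_rec = (−1.25) + 2242·0.000305176 = -0.5657959 V.
Error = -0.5657 − (−0.5657959) = 9.58984e-05 V = 95.90 µV.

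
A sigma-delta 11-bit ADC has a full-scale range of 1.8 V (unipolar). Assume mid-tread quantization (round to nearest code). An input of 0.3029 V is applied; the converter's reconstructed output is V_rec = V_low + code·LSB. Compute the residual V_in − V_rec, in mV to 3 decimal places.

Step size: 1.8 V ÷ 2^11 = 0.879 mV.
(V_in − V_low)/LSB = (0.3029 − 0)/0.000878906 = 344.6329 → code 345 (round).
V_rec = 0 + 345·0.000878906 = 0.30322266 V.
Error = 0.3029 − 0.30322266 = -0.000322656 V = -0.323 mV.

-0.323 mV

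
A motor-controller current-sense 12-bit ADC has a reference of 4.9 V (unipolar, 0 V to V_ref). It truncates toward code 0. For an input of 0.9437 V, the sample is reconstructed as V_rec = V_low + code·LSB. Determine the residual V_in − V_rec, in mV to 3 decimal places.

1.024 mV

LSB = 4.9/2^12 = 1.196 mV.
Scaled input = 788.8562 LSBs, so code = 788.
V_rec = 0 + 788·0.00119629 = 0.94267578 V.
Error = 0.9437 − 0.94267578 = 0.00102422 V = 1.024 mV.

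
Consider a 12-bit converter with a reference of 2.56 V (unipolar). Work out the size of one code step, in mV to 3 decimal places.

Full-scale span = 2.56 V.
LSB = 2.56 / 2^12 = 2.56 / 4096 = 0.000625 V = 0.625 mV.

0.625 mV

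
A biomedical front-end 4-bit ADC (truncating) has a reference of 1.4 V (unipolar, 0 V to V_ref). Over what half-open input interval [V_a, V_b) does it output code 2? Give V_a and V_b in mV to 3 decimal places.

[175.000 mV, 262.500 mV)

LSB = 1.4/2^4 = 87.500 mV.
V_a = V_low + 2·LSB = 0.175 V; V_b = V_low + 3·LSB = 0.2625 V.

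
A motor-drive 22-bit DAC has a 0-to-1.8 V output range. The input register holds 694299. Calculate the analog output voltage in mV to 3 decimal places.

LSB = 1.8 V / 2^22 = 0.43 µV.
V_out = 0 + 694299 × 4.29153e-07 V = 0.297961 V.
= 297.961 mV.

297.961 mV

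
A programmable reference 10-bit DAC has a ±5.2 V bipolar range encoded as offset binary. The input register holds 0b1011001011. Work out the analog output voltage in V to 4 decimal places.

2.0617 V

LSB = 10.4 V / 2^10 = 10.156 mV.
Code 0b1011001011 = 715 decimal.
V_out = (−5.2) + 715 × 0.0101563 V = 2.06172 V.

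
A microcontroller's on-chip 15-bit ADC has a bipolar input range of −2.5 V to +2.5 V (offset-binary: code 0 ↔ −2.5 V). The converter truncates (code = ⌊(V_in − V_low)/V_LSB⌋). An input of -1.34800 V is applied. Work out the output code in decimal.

code 7549

LSB = 5 V / 32768 = 152.59 µV.
(-1.34800 − (−2.5)) / 0.000152588 = 7549.747 LSBs.
So the output code is 7549.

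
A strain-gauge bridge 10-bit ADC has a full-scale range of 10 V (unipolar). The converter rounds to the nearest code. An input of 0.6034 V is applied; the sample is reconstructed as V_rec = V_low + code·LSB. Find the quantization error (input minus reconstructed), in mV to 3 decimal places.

Step size: 10 V ÷ 2^10 = 9.766 mV.
(0.6034 − 0)/0.00976562 = 61.7882; round gives code 62.
Code 62 maps back to 0 + 62×0.00976562 V = 0.60546875 V.
Error = 0.6034 − 0.60546875 = -0.00206875 V = -2.069 mV.

-2.069 mV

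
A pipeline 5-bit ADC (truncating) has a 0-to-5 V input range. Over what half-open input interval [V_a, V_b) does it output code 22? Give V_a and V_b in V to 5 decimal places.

[3.43750 V, 3.59375 V)

LSB = 5/2^5 = 156.250 mV.
V_a = V_low + 22·LSB = 3.4375 V; V_b = V_low + 23·LSB = 3.59375 V.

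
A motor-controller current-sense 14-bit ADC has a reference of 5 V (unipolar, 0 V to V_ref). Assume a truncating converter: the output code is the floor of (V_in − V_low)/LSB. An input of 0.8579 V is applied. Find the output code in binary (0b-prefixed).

code 0b101011111011 (decimal 2811)

With 16384 levels over 5 V, one step is 305.18 µV.
(V_in − V_low)/LSB = (0.8579 − 0) / 0.000305176 = 2811.167.
So the output code is 2811.
In binary (0b-prefixed): 0b101011111011.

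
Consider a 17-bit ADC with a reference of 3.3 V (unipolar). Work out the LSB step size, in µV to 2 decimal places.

25.18 µV

Full-scale span = 3.3 V.
LSB = 3.3 / 2^17 = 3.3 / 131072 = 2.5177e-05 V = 25.18 µV.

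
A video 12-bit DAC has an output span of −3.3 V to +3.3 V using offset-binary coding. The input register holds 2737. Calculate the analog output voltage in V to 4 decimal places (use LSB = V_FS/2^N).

1.1102 V

LSB = 6.6 V / 2^12 = 1.611 mV.
V_out = (−3.3) + 2737 × 0.00161133 V = 1.11021 V.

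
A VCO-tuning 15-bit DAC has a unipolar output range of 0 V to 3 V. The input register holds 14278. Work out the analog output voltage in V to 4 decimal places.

LSB = 3 V / 2^15 = 91.55 µV.
V_out = 0 + 14278 × 9.15527e-05 V = 1.30719 V.

1.3072 V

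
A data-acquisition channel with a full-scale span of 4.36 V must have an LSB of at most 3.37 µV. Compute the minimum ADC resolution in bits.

21 bits

Number of steps required ≥ 4.36 V / 3.37 µV = 1293768.55.
Need 2^N ≥ 1293768.55; 2^20 = 1048576, 2^21 = 2097152.
Minimum N = 21.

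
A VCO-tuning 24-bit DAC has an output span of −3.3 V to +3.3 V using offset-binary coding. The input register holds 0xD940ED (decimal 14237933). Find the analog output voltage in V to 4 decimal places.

2.3011 V

LSB = 6.6 V / 2^24 = 0.39 µV.
Code 0xD940ED = 14237933 decimal.
V_out = (−3.3) + 14237933 × 3.93391e-07 V = 2.30107 V.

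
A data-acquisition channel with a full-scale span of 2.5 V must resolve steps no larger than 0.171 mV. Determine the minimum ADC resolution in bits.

14 bits

Number of steps required ≥ 2.5 V / 0.171 mV = 14619.88.
Need 2^N ≥ 14619.88; 2^13 = 8192, 2^14 = 16384.
Minimum N = 14.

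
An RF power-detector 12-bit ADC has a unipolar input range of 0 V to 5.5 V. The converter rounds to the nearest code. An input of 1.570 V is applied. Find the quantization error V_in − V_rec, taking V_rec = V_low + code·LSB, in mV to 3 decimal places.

0.298 mV

One LSB is 5.5 V / 4096 = 1.343 mV.
(V_in − V_low)/LSB = (1.570 − 0)/0.00134277 = 1169.2218 → code 1169 (round).
Reconstructed: 1.5697021 V.
Error = 1.570 − 1.5697021 = 0.000297852 V = 0.298 mV.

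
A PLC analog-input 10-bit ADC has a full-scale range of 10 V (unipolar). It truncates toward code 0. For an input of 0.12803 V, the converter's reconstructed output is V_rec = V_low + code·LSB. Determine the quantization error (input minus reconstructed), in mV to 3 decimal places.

1.077 mV

One LSB is 10 V / 1024 = 9.766 mV.
(V_in − V_low)/LSB = (0.12803 − 0)/0.00976562 = 13.1103 → code 13 (floor).
Code 13 maps back to 0 + 13×0.00976562 V = 0.12695312 V.
Difference: 0.00107687 V → 1.077 mV.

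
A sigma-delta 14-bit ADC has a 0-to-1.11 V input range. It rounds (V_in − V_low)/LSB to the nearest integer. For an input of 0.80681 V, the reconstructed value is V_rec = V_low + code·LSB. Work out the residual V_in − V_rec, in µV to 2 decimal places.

LSB = 1.11/2^14 = 67.75 µV.
(0.80681 − 0)/6.7749e-05 = 11908.8063; round gives code 11909.
Reconstructed: 0.80682312 V.
Error = 0.80681 − 0.80682312 = -1.31201e-05 V = -13.12 µV.

-13.12 µV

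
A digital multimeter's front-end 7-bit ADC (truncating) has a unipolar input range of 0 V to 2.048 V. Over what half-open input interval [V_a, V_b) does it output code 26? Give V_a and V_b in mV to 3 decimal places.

[416.000 mV, 432.000 mV)

LSB = 2.048/2^7 = 16.000 mV.
V_a = V_low + 26·LSB = 0.416 V; V_b = V_low + 27·LSB = 0.432 V.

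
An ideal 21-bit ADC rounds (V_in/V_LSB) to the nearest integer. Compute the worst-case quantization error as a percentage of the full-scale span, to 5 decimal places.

Rounding → worst-case error = ½ LSB = V_FS/2^22, so 100/4194304 = 2.38419e-05 % of full scale.

0.00002 %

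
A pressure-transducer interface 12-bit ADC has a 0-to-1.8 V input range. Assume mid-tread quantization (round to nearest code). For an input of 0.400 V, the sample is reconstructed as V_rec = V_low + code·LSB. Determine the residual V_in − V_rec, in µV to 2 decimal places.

97.66 µV

LSB = 1.8/2^12 = 439.45 µV.
(V_in − V_low)/LSB = (0.400 − 0)/0.000439453 = 910.2222 → code 910 (round).
Reconstructed: 0.39990234 V.
Error = 0.400 − 0.39990234 = 9.76563e-05 V = 97.66 µV.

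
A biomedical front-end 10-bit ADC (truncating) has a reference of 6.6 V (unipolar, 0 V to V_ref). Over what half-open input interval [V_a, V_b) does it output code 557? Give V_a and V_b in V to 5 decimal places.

LSB = 6.6/2^10 = 6.445 mV.
V_a = V_low + 557·LSB = 3.59004 V; V_b = V_low + 558·LSB = 3.59648 V.

[3.59004 V, 3.59648 V)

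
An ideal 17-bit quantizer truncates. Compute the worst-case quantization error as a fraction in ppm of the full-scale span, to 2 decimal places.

Truncating → worst-case error = 1 LSB = V_FS/2^17, so 1e+06/131072 = 7.62939 ppm of full scale.

7.63 ppm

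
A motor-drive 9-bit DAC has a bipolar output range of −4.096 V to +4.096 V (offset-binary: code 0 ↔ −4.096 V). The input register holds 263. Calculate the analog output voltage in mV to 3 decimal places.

LSB = 8.192 V / 2^9 = 16.000 mV.
V_out = (−4.096) + 263 × 0.016 V = 0.112 V.
= 112.000 mV.

112.000 mV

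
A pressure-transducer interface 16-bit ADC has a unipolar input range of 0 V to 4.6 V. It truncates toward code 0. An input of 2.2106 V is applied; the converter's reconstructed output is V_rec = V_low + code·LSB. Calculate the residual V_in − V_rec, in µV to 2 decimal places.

22.61 µV

LSB = 4.6/2^16 = 70.19 µV.
(2.2106 − 0)/7.01904e-05 = 31494.3221; ⌊·⌋ gives code 31494.
Reconstructed: 2.2105774 V.
Error = 2.2106 − 2.2105774 = 2.26074e-05 V = 22.61 µV.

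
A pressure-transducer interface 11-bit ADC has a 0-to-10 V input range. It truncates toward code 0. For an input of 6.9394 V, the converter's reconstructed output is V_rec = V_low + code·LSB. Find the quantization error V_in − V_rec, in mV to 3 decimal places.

Step size: 10 V ÷ 2^11 = 4.883 mV.
(V_in − V_low)/LSB = (6.9394 − 0)/0.00488281 = 1421.1891 → code 1421 (floor).
V_rec = 0 + 1421·0.00488281 = 6.9384766 V.
Error = 6.9394 − 6.9384766 = 0.000923437 V = 0.923 mV.

0.923 mV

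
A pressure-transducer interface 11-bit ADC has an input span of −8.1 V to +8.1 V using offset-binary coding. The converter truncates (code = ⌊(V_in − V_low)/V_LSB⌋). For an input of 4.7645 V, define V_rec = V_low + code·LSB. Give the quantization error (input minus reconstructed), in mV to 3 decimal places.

One LSB is 16.2 V / 2048 = 7.910 mV.
(4.7645 − (−8.1))/0.00791016 = 1626.3269; ⌊·⌋ gives code 1626.
V_rec = (−8.1) + 1626·0.00791016 = 4.7619141 V.
Error = 4.7645 − 4.7619141 = 0.00258594 V = 2.586 mV.

2.586 mV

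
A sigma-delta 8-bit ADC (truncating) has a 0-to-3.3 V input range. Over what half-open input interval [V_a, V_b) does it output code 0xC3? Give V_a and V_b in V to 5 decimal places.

[2.51367 V, 2.52656 V)

LSB = 3.3/2^8 = 12.891 mV.
Code 0xC3 = 195 decimal.
V_a = V_low + 195·LSB = 2.51367 V; V_b = V_low + 196·LSB = 2.52656 V.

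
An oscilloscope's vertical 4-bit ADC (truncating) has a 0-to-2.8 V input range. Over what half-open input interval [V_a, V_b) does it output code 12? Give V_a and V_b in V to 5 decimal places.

[2.10000 V, 2.27500 V)

LSB = 2.8/2^4 = 175.000 mV.
V_a = V_low + 12·LSB = 2.1 V; V_b = V_low + 13·LSB = 2.275 V.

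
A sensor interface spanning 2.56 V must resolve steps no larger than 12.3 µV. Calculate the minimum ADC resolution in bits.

Number of steps required ≥ 2.56 V / 12.3 µV = 208130.08.
Need 2^N ≥ 208130.08; 2^17 = 131072, 2^18 = 262144.
Minimum N = 18.

18 bits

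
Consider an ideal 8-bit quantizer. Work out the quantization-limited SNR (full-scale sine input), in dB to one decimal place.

49.9 dB

SNR ≈ 6.02·N + 1.76 dB = 6.02·8 + 1.76 = 49.92 dB.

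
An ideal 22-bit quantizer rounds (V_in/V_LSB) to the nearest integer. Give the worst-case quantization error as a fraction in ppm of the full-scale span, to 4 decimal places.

Rounding → worst-case error = ½ LSB = V_FS/2^23, so 1e+06/8388608 = 0.119209 ppm of full scale.

0.1192 ppm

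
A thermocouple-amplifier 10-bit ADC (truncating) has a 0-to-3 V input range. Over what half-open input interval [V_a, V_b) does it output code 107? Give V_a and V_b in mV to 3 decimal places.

LSB = 3/2^10 = 2.930 mV.
V_a = V_low + 107·LSB = 0.313477 V; V_b = V_low + 108·LSB = 0.316406 V.

[313.477 mV, 316.406 mV)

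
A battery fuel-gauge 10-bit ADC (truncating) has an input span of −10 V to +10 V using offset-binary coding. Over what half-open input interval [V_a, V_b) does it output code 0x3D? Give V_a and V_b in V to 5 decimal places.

[-8.80859 V, -8.78906 V)

LSB = 20/2^10 = 19.531 mV.
Code 0x3D = 61 decimal.
V_a = V_low + 61·LSB = -8.80859 V; V_b = V_low + 62·LSB = -8.78906 V.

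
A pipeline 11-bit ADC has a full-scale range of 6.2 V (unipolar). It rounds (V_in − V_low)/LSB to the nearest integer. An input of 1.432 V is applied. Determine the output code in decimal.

code 473

With 2048 levels over 6.2 V, one step is 3.027 mV.
(V_in − V_low)/LSB = (1.432 − 0) / 0.00302734 = 473.022.
So the output code is 473.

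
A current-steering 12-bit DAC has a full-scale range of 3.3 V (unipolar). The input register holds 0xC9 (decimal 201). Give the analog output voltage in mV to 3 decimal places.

LSB = 3.3 V / 2^12 = 0.806 mV.
Code 0xC9 = 201 decimal.
V_out = 0 + 201 × 0.000805664 V = 0.161938 V.
= 161.938 mV.

161.938 mV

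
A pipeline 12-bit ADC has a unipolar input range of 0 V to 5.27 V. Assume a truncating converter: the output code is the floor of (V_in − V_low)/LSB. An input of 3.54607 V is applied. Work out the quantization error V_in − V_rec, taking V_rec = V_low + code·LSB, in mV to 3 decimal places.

0.142 mV

One LSB is 5.27 V / 4096 = 1.287 mV.
(V_in − V_low)/LSB = (3.54607 − 0)/0.00128662 = 2756.1106 → code 2756 (floor).
V_rec = 0 + 2756·0.00128662 = 3.5459277 V.
Difference: 0.000142266 V → 0.142 mV.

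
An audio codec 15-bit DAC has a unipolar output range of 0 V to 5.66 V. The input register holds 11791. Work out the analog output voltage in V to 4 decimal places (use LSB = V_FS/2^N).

LSB = 5.66 V / 2^15 = 172.73 µV.
V_out = 0 + 11791 × 0.000172729 V = 2.03665 V.

2.0367 V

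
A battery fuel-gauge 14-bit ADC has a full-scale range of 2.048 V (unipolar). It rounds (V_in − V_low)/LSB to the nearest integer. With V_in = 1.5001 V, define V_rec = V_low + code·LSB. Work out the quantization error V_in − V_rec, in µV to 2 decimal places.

One LSB is 2.048 V / 16384 = 125.00 µV.
(1.5001 − 0)/0.000125 = 12000.8000; round gives code 12001.
Reconstructed: 1.500125 V.
Error = 1.5001 − 1.500125 = -2.5e-05 V = -25.00 µV.

-25.00 µV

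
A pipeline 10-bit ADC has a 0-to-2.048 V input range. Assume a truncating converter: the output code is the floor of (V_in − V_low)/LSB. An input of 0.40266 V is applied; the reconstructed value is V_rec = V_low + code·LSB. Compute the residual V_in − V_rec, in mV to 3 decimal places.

LSB = 2.048/2^10 = 2.000 mV.
Scaled input = 201.3300 LSBs, so code = 201.
Code 201 maps back to 0 + 201×0.002 V = 0.402 V.
V_in − V_rec = 0.00066 V = 0.660 mV.

0.660 mV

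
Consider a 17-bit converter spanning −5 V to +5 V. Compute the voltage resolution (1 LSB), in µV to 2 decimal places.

76.29 µV

Full-scale span = 10 V.
LSB = 10 / 2^17 = 10 / 131072 = 7.62939e-05 V = 76.29 µV.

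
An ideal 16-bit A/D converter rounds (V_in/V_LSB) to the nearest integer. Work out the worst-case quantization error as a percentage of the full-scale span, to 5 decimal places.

0.00076 %

Rounding → worst-case error = ½ LSB = V_FS/2^17, so 100/131072 = 0.000762939 % of full scale.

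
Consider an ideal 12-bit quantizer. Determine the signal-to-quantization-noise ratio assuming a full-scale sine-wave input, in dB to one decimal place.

74.0 dB

SNR ≈ 6.02·N + 1.76 dB = 6.02·12 + 1.76 = 74.00 dB.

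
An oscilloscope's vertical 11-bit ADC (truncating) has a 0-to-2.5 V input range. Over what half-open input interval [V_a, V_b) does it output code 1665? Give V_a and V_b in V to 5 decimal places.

LSB = 2.5/2^11 = 1.221 mV.
V_a = V_low + 1665·LSB = 2.03247 V; V_b = V_low + 1666·LSB = 2.03369 V.

[2.03247 V, 2.03369 V)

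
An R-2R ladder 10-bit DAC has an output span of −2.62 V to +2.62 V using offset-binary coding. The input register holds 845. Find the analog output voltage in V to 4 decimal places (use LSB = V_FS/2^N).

LSB = 5.24 V / 2^10 = 5.117 mV.
V_out = (−2.62) + 845 × 0.00511719 V = 1.70402 V.

1.7040 V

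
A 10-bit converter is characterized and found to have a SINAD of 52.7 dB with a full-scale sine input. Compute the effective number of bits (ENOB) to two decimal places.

8.46 bits

ENOB = (SINAD − 1.76) / 6.02 = (52.7 − 1.76)/6.02 = 8.462.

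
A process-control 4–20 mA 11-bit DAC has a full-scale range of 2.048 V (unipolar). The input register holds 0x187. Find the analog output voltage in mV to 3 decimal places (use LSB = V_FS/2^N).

391.000 mV

LSB = 2.048 V / 2^11 = 1.000 mV.
Code 0x187 = 391 decimal.
V_out = 0 + 391 × 0.001 V = 0.391 V.
= 391.000 mV.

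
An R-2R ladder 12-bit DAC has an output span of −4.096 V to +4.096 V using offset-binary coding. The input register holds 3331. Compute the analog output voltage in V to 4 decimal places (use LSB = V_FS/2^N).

LSB = 8.192 V / 2^12 = 2.000 mV.
V_out = (−4.096) + 3331 × 0.002 V = 2.566 V.

2.5660 V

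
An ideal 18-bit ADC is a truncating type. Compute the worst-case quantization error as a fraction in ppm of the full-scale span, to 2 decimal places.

Truncating → worst-case error = 1 LSB = V_FS/2^18, so 1e+06/262144 = 3.8147 ppm of full scale.

3.81 ppm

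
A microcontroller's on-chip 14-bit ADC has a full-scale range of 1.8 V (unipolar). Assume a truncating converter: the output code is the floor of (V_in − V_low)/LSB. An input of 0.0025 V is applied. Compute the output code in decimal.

code 22

Full-scale span = 1.8 V; LSB = 1.8/2^14 = 109.86 µV.
(0.0025 − 0) / 0.000109863 = 22.756 LSBs.
Floor → code 22.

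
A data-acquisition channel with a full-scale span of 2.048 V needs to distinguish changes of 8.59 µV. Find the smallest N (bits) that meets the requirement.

Number of steps required ≥ 2.048 V / 8.59 µV = 238416.76.
Need 2^N ≥ 238416.76; 2^17 = 131072, 2^18 = 262144.
Minimum N = 18.

18 bits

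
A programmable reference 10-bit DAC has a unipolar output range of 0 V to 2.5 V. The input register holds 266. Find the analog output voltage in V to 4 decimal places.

LSB = 2.5 V / 2^10 = 2.441 mV.
V_out = 0 + 266 × 0.00244141 V = 0.649414 V.

0.6494 V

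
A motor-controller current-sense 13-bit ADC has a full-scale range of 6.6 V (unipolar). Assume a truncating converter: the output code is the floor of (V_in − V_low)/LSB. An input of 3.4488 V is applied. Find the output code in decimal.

code 4280

LSB = 6.6 V / 8192 = 0.806 mV.
(V_in − V_low)/LSB = (3.4488 − 0) / 0.000805664 = 4280.692.
So the output code is 4280.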